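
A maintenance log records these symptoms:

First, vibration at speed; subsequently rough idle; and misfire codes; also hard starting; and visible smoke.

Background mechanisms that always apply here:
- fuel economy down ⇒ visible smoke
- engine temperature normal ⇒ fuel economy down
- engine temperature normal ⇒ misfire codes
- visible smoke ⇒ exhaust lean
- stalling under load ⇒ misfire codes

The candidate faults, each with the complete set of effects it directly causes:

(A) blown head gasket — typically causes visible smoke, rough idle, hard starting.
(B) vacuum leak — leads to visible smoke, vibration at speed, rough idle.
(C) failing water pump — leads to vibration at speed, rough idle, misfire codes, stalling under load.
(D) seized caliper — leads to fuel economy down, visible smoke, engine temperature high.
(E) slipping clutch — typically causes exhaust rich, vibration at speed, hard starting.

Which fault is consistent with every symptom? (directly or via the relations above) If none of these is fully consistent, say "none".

Testing each hypothesis:
(A) blown head gasket — does not account for vibration at speed, misfire codes
(B) vacuum leak — vibration at speed +; rough idle +; misfire codes -; hard starting -; visible smoke +
(C) failing water pump — does not account for hard starting, visible smoke
(D) seized caliper — does not account for vibration at speed, rough idle, misfire codes, hard starting
(E) slipping clutch — does not account for rough idle, misfire codes, visible smoke
No candidate is consistent with all observations.

none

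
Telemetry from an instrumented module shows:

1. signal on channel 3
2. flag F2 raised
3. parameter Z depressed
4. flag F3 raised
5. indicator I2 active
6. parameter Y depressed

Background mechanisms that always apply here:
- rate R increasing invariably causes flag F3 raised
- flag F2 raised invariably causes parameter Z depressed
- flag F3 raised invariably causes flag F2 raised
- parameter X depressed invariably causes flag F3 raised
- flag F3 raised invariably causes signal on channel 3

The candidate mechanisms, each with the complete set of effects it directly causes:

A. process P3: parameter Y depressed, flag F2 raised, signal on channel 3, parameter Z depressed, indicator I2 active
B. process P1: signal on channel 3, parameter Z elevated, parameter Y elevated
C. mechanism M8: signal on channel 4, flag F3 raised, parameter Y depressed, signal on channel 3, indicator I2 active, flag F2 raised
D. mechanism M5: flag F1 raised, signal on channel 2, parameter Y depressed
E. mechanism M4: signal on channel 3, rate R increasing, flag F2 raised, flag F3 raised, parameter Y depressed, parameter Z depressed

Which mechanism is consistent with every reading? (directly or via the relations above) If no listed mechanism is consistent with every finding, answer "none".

C

Testing each hypothesis:
(A) process P3 — does not account for flag F3 raised
(B) process P1 — fails on flag F2 raised, parameter Z depressed, flag F3 raised, indicator I2 active, parameter Y depressed (predicts parameter Z elevated, not parameter Z depressed; predicts parameter Y elevated, not parameter Y depressed)
(C) mechanism M8 — accounts for every observation (parameter Z depressed by flag F2 raised → parameter Z depressed)
(D) mechanism M5 — signal on channel 3 -; flag F2 raised -; parameter Z depressed -; flag F3 raised -; indicator I2 active -; parameter Y depressed +
(E) mechanism M4 — signal on channel 3 +; flag F2 raised +; parameter Z depressed +; flag F3 raised +; indicator I2 active -; parameter Y depressed +
Only (C) is consistent with every observation.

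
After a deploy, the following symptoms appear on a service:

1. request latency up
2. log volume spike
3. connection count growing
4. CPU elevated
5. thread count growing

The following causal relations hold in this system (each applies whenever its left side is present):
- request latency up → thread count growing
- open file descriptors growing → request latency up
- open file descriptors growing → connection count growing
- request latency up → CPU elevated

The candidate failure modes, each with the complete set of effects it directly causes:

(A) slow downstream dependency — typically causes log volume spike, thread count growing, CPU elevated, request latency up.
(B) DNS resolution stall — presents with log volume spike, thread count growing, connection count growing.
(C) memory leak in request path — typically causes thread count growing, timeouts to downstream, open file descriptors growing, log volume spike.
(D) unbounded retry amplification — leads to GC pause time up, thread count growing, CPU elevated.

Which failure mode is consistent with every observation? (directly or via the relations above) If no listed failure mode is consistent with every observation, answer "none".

C

For each candidate, compare predicted effects to what was observed:
(A) slow downstream dependency — request latency up match; log volume spike match; connection count growing miss; CPU elevated match; thread count growing match
(B) DNS resolution stall — request latency up miss; log volume spike match; connection count growing match; CPU elevated miss; thread count growing match
(C) memory leak in request path — request latency up match (through open file descriptors growing → request latency up); log volume spike match; connection count growing match (through open file descriptors growing → connection count growing); CPU elevated match (through open file descriptors growing → request latency up → CPU elevated); thread count growing match
(D) unbounded retry amplification — request latency up miss; log volume spike miss; connection count growing miss; CPU elevated match; thread count growing match
(C) is the only candidate with no mismatches.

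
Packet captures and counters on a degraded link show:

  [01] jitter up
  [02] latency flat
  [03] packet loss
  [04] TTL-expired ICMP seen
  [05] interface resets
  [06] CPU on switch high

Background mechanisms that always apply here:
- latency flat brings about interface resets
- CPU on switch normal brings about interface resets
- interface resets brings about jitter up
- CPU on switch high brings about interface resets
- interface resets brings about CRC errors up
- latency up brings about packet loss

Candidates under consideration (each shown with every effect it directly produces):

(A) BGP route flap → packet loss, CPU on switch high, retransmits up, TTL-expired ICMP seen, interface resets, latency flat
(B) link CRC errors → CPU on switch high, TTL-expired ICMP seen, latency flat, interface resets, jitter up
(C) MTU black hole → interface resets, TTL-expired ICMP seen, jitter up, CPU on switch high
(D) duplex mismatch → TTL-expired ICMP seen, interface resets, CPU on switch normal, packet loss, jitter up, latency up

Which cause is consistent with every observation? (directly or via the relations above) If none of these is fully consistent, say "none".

For each candidate, compare predicted effects to what was observed:
(A) BGP route flap — jitter up match (through interface resets → jitter up); latency flat match; packet loss match; TTL-expired ICMP seen match; interface resets match; CPU on switch high match
(B) link CRC errors — does not account for packet loss
(C) MTU black hole — does not account for latency flat, packet loss
(D) duplex mismatch — jitter up match; latency flat miss; packet loss match; TTL-expired ICMP seen match; interface resets match; CPU on switch high miss
(A) alone accounts for all the evidence.

A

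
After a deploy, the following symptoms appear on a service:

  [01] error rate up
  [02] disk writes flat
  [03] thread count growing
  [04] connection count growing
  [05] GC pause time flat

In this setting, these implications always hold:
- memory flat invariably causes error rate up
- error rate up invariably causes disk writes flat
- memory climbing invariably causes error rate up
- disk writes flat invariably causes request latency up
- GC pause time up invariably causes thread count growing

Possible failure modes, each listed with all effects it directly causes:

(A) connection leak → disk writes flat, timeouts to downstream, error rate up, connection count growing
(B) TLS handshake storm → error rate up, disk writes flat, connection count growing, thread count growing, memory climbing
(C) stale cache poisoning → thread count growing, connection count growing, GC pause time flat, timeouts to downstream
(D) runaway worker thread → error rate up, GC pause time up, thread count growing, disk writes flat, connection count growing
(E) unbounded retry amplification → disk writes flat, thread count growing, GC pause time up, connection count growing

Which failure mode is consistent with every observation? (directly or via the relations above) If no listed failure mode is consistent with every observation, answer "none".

Per-candidate check:
(A) connection leak — does not account for thread count growing, GC pause time flat
(B) TLS handshake storm — does not account for GC pause time flat
(C) stale cache poisoning — error rate up miss; disk writes flat miss; thread count growing match; connection count growing match; GC pause time flat match
(D) runaway worker thread — error rate up match; disk writes flat match; thread count growing match; connection count growing match; GC pause time flat miss
(E) unbounded retry amplification — error rate up miss; disk writes flat match; thread count growing match; connection count growing match; GC pause time flat miss
No candidate is consistent with all observations.

none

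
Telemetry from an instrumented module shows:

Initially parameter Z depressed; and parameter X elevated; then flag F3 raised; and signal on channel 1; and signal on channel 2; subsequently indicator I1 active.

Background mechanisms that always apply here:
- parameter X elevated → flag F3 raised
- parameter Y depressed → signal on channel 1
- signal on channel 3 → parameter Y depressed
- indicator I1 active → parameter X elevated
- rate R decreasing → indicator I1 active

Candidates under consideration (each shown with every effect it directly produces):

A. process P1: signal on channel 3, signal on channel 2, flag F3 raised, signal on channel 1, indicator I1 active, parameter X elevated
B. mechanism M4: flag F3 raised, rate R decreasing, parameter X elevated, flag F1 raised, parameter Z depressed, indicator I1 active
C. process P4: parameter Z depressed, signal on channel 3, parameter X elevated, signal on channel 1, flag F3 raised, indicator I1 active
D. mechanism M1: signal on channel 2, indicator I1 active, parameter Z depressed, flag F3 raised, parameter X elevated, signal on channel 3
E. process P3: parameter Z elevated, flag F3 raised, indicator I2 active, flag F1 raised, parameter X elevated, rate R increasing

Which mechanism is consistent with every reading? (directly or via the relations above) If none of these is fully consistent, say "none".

D

For each candidate, compare predicted effects to what was observed:
(A) process P1 — does not account for parameter Z depressed
(B) mechanism M4 — parameter Z depressed +; parameter X elevated +; flag F3 raised +; signal on channel 1 -; signal on channel 2 -; indicator I1 active +
(C) process P4 — parameter Z depressed +; parameter X elevated +; flag F3 raised +; signal on channel 1 +; signal on channel 2 -; indicator I1 active +
(D) mechanism M1 — parameter Z depressed +; parameter X elevated +; flag F3 raised +; signal on channel 1 + (through signal on channel 3 → parameter Y depressed → signal on channel 1); signal on channel 2 +; indicator I1 active +
(E) process P3 — fails on parameter Z depressed, signal on channel 1, signal on channel 2, indicator I1 active (predicts parameter Z elevated, not parameter Z depressed)
Only (D) is consistent with every observation.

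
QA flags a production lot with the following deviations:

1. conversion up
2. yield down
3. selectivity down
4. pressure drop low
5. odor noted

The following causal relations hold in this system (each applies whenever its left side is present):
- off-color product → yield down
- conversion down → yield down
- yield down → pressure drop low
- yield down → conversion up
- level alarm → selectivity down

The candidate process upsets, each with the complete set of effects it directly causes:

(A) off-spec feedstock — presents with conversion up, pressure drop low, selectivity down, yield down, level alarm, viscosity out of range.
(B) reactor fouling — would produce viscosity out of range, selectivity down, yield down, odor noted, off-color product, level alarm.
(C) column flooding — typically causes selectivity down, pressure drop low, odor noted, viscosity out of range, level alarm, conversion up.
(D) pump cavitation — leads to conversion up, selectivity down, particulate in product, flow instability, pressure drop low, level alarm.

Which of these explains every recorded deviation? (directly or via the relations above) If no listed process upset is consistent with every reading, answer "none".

B

For each candidate, compare predicted effects to what was observed:
(A) off-spec feedstock — conversion up +; yield down +; selectivity down +; pressure drop low +; odor noted -
(B) reactor fouling — accounts for every observation (conversion up via yield down → conversion up)
(C) column flooding — conversion up +; yield down -; selectivity down +; pressure drop low +; odor noted +
(D) pump cavitation — does not account for yield down, odor noted
(B) alone accounts for all the evidence.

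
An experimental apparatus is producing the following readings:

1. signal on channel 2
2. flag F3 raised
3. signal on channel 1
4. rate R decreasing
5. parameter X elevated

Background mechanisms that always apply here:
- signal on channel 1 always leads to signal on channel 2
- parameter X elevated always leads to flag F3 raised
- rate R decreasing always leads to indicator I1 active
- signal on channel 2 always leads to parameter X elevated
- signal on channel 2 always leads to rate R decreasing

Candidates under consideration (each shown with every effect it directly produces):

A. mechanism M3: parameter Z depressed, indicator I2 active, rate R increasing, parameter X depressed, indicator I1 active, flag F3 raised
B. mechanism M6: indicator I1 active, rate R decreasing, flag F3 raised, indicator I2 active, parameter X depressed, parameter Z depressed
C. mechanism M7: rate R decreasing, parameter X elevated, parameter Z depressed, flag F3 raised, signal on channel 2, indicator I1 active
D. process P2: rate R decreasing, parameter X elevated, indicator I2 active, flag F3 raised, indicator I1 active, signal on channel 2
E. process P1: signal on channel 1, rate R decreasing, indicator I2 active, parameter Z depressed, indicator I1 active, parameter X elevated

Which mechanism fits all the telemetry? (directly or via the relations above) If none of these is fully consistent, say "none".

E

For each candidate, compare predicted effects to what was observed:
(A) mechanism M3 — signal on channel 2 -; flag F3 raised +; signal on channel 1 -; rate R decreasing -; parameter X elevated -
(B) mechanism M6 — signal on channel 2 -; flag F3 raised +; signal on channel 1 -; rate R decreasing +; parameter X elevated -
(C) mechanism M7 — does not account for signal on channel 1
(D) process P2 — does not account for signal on channel 1
(E) process P1 — signal on channel 2 + (through signal on channel 1 → signal on channel 2); flag F3 raised + (through parameter X elevated → flag F3 raised); signal on channel 1 +; rate R decreasing +; parameter X elevated +
Only (E) is consistent with every observation.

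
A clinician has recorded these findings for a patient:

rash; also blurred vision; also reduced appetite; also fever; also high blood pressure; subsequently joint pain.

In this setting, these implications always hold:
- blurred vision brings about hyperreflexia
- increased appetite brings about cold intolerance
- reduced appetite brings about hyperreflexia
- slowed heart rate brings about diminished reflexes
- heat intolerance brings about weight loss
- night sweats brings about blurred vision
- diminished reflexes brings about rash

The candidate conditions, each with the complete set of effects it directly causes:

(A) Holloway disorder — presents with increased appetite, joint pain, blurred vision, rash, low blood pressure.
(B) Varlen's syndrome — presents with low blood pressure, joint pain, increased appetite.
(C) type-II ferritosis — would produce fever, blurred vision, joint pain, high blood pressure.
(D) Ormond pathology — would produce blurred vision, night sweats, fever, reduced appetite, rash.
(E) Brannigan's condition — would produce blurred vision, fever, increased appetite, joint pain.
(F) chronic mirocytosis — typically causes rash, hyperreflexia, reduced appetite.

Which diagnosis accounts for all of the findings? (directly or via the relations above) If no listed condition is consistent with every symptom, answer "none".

none

Checking each candidate against the observations:
(A) Holloway disorder — rash yes; blurred vision yes; reduced appetite NO; fever NO; high blood pressure NO; joint pain yes
(B) Varlen's syndrome — fails on rash, blurred vision, reduced appetite, fever, high blood pressure (predicts increased appetite, not reduced appetite; predicts low blood pressure, not high blood pressure)
(C) type-II ferritosis — does not account for rash, reduced appetite
(D) Ormond pathology — rash yes; blurred vision yes; reduced appetite yes; fever yes; high blood pressure NO; joint pain NO
(E) Brannigan's condition — rash NO; blurred vision yes; reduced appetite NO; fever yes; high blood pressure NO; joint pain yes
(F) chronic mirocytosis — rash yes; blurred vision NO; reduced appetite yes; fever NO; high blood pressure NO; joint pain NO
Every candidate fails on at least one observation.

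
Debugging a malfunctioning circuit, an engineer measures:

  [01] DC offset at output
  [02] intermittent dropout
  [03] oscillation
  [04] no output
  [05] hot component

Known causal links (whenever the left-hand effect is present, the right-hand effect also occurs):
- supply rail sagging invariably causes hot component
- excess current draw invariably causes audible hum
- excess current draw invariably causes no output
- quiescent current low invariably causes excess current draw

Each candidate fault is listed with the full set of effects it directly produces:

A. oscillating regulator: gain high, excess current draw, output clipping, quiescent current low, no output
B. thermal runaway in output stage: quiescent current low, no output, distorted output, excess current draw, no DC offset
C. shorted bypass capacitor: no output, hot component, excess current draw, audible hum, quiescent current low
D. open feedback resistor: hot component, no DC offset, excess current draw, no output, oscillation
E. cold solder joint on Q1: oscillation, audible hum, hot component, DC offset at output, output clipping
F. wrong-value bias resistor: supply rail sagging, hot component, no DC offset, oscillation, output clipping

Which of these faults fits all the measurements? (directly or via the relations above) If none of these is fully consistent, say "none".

none

Per-candidate check:
(A) oscillating regulator — DC offset at output NO; intermittent dropout NO; oscillation NO; no output yes; hot component NO
(B) thermal runaway in output stage — fails on DC offset at output, intermittent dropout, oscillation, hot component (predicts no DC offset, not DC offset at output)
(C) shorted bypass capacitor — DC offset at output NO; intermittent dropout NO; oscillation NO; no output yes; hot component yes
(D) open feedback resistor — fails on DC offset at output, intermittent dropout (predicts no DC offset, not DC offset at output)
(E) cold solder joint on Q1 — does not account for intermittent dropout, no output
(F) wrong-value bias resistor — fails on DC offset at output, intermittent dropout, no output (predicts no DC offset, not DC offset at output)
None of the listed candidates fits everything.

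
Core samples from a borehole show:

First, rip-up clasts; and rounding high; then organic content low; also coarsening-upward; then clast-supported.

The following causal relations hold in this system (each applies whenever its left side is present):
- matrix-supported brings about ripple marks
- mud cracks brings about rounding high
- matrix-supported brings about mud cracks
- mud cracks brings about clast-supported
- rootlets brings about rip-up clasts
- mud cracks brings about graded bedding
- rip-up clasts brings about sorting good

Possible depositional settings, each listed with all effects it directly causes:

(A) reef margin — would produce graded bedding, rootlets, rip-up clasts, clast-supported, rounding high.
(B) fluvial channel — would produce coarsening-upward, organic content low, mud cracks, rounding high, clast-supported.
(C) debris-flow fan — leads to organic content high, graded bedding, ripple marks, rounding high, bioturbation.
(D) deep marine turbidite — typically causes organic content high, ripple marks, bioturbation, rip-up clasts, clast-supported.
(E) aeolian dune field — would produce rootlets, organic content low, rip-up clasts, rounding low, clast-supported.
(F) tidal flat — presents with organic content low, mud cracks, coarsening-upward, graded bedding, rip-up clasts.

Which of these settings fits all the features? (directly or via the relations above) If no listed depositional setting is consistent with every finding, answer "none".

F

For each candidate, compare predicted effects to what was observed:
(A) reef margin — rip-up clasts ✓; rounding high ✓; organic content low ✗; coarsening-upward ✗; clast-supported ✓
(B) fluvial channel — rip-up clasts ✗; rounding high ✓; organic content low ✓; coarsening-upward ✓; clast-supported ✓
(C) debris-flow fan — fails on rip-up clasts, organic content low, coarsening-upward, clast-supported (predicts organic content high, not organic content low)
(D) deep marine turbidite — fails on rounding high, organic content low, coarsening-upward (predicts organic content high, not organic content low)
(E) aeolian dune field — rip-up clasts ✓; rounding high ✗; organic content low ✓; coarsening-upward ✗; clast-supported ✓
(F) tidal flat — accounts for every observation (rounding high through mud cracks → rounding high)
(F) alone accounts for all the evidence.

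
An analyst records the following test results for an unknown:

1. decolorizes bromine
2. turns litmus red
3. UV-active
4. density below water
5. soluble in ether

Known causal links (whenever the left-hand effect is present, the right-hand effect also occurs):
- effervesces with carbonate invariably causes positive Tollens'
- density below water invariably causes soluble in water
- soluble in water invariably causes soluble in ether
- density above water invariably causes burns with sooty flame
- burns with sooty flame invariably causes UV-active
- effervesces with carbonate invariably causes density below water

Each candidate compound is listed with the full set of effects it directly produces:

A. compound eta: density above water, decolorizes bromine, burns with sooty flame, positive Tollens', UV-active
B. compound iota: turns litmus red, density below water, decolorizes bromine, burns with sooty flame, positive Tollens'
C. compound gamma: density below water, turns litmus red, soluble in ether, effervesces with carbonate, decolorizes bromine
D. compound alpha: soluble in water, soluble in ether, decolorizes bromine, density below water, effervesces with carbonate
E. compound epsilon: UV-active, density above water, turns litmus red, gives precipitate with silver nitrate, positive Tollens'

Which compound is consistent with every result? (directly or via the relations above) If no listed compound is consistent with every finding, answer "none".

For each candidate, compare predicted effects to what was observed:
(A) compound eta — decolorizes bromine match; turns litmus red miss; UV-active match; density below water miss; soluble in ether miss
(B) compound iota — accounts for every observation (UV-active by burns with sooty flame → UV-active)
(C) compound gamma — decolorizes bromine match; turns litmus red match; UV-active miss; density below water match; soluble in ether match
(D) compound alpha — decolorizes bromine match; turns litmus red miss; UV-active miss; density below water match; soluble in ether match
(E) compound epsilon — fails on decolorizes bromine, density below water, soluble in ether (predicts density above water, not density below water)
Only (B) is consistent with every observation.

B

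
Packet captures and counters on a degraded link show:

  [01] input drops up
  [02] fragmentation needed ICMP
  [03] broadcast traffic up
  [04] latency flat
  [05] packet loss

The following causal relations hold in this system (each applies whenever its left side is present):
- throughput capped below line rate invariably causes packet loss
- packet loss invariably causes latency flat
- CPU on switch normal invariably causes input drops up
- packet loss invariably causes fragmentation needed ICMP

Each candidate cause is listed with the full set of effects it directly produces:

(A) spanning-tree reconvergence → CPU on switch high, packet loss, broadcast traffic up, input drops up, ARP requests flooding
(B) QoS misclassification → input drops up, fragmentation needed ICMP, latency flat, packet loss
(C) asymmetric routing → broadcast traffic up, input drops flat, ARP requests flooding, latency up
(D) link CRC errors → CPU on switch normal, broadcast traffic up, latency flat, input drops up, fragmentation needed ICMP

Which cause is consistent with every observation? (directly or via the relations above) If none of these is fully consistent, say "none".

Testing each hypothesis:
(A) spanning-tree reconvergence — accounts for every observation (fragmentation needed ICMP via packet loss → fragmentation needed ICMP)
(B) QoS misclassification — input drops up ✓; fragmentation needed ICMP ✓; broadcast traffic up ✗; latency flat ✓; packet loss ✓
(C) asymmetric routing — input drops up ✗; fragmentation needed ICMP ✗; broadcast traffic up ✓; latency flat ✗; packet loss ✗
(D) link CRC errors — input drops up ✓; fragmentation needed ICMP ✓; broadcast traffic up ✓; latency flat ✓; packet loss ✗
(A) alone accounts for all the evidence.

A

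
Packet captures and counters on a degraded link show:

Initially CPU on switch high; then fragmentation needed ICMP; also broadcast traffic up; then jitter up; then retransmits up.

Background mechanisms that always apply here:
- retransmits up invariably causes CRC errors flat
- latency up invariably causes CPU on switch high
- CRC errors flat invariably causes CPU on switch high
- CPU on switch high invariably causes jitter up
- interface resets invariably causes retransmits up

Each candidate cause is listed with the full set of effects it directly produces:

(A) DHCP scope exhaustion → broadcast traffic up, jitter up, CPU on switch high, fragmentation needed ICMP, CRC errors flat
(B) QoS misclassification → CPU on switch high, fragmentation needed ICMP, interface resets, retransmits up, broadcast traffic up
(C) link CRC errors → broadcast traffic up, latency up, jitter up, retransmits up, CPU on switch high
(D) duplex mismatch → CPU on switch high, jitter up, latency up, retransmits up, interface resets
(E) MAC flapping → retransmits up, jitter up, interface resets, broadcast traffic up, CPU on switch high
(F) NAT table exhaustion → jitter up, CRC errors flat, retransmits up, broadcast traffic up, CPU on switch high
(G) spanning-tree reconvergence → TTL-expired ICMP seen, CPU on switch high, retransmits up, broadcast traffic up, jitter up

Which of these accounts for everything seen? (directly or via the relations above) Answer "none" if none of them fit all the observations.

Testing each hypothesis:
(A) DHCP scope exhaustion — CPU on switch high ✓; fragmentation needed ICMP ✓; broadcast traffic up ✓; jitter up ✓; retransmits up ✗
(B) QoS misclassification — accounts for every observation (jitter up via CPU on switch high → jitter up)
(C) link CRC errors — does not account for fragmentation needed ICMP
(D) duplex mismatch — CPU on switch high ✓; fragmentation needed ICMP ✗; broadcast traffic up ✗; jitter up ✓; retransmits up ✓
(E) MAC flapping — does not account for fragmentation needed ICMP
(F) NAT table exhaustion — CPU on switch high ✓; fragmentation needed ICMP ✗; broadcast traffic up ✓; jitter up ✓; retransmits up ✓
(G) spanning-tree reconvergence — does not account for fragmentation needed ICMP
Only (B) is consistent with every observation.

B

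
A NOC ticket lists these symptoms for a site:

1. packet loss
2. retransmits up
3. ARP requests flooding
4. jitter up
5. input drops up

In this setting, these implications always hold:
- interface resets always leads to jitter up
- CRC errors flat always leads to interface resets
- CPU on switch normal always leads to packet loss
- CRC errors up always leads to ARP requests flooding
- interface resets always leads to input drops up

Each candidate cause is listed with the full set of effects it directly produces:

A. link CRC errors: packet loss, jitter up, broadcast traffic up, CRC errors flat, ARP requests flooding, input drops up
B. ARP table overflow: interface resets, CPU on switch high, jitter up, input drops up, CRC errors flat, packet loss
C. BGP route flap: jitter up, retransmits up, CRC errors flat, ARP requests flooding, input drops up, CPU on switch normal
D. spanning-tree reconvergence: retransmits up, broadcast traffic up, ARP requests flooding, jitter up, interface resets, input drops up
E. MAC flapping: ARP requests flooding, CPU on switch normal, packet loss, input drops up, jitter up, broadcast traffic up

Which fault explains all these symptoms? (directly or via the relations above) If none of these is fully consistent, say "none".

C

For each candidate, compare predicted effects to what was observed:
(A) link CRC errors — packet loss ✓; retransmits up ✗; ARP requests flooding ✓; jitter up ✓; input drops up ✓
(B) ARP table overflow — does not account for retransmits up, ARP requests flooding
(C) BGP route flap — packet loss ✓ (via CPU on switch normal → packet loss); retransmits up ✓; ARP requests flooding ✓; jitter up ✓; input drops up ✓
(D) spanning-tree reconvergence — does not account for packet loss
(E) MAC flapping — does not account for retransmits up
(C) is the only candidate with no mismatches.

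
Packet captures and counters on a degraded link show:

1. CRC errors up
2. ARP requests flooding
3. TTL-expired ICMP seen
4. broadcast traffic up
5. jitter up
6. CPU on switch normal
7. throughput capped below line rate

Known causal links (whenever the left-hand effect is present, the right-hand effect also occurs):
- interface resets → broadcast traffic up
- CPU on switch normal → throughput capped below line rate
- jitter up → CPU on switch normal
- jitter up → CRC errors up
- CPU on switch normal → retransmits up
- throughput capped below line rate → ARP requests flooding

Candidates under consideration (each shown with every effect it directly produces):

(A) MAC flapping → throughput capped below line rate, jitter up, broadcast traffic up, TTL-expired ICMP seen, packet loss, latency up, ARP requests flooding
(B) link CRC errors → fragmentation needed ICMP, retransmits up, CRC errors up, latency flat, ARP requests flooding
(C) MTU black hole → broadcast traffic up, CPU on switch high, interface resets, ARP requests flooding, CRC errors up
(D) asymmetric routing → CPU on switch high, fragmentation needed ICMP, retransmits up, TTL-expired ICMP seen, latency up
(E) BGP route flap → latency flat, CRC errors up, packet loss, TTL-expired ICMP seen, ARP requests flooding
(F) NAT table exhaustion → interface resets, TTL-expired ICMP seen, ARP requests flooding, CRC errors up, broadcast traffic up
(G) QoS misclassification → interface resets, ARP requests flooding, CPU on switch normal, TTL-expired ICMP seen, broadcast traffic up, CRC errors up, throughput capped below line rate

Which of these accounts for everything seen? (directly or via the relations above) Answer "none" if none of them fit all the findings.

A

Testing each hypothesis:
(A) MAC flapping — CRC errors up yes (via jitter up → CRC errors up); ARP requests flooding yes; TTL-expired ICMP seen yes; broadcast traffic up yes; jitter up yes; CPU on switch normal yes (via jitter up → CPU on switch normal); throughput capped below line rate yes
(B) link CRC errors — CRC errors up yes; ARP requests flooding yes; TTL-expired ICMP seen NO; broadcast traffic up NO; jitter up NO; CPU on switch normal NO; throughput capped below line rate NO
(C) MTU black hole — CRC errors up yes; ARP requests flooding yes; TTL-expired ICMP seen NO; broadcast traffic up yes; jitter up NO; CPU on switch normal NO; throughput capped below line rate NO
(D) asymmetric routing — CRC errors up NO; ARP requests flooding NO; TTL-expired ICMP seen yes; broadcast traffic up NO; jitter up NO; CPU on switch normal NO; throughput capped below line rate NO
(E) BGP route flap — CRC errors up yes; ARP requests flooding yes; TTL-expired ICMP seen yes; broadcast traffic up NO; jitter up NO; CPU on switch normal NO; throughput capped below line rate NO
(F) NAT table exhaustion — CRC errors up yes; ARP requests flooding yes; TTL-expired ICMP seen yes; broadcast traffic up yes; jitter up NO; CPU on switch normal NO; throughput capped below line rate NO
(G) QoS misclassification — CRC errors up yes; ARP requests flooding yes; TTL-expired ICMP seen yes; broadcast traffic up yes; jitter up NO; CPU on switch normal yes; throughput capped below line rate yes
Only (A) is consistent with every observation.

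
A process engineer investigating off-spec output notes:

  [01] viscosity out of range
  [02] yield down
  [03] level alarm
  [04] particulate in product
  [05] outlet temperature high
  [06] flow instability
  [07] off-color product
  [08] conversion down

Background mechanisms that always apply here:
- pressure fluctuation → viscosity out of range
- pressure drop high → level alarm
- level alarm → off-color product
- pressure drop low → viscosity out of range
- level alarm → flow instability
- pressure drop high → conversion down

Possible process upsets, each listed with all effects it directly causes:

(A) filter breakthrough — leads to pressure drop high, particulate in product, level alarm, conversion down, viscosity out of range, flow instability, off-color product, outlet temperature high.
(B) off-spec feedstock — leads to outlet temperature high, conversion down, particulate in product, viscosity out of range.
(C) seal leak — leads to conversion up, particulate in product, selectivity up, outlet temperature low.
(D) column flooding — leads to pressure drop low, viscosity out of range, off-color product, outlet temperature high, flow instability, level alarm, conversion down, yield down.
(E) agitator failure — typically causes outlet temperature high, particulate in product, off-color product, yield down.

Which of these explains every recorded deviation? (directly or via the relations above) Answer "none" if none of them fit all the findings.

Per-candidate check:
(A) filter breakthrough — does not account for yield down
(B) off-spec feedstock — viscosity out of range yes; yield down NO; level alarm NO; particulate in product yes; outlet temperature high yes; flow instability NO; off-color product NO; conversion down yes
(C) seal leak — viscosity out of range NO; yield down NO; level alarm NO; particulate in product yes; outlet temperature high NO; flow instability NO; off-color product NO; conversion down NO
(D) column flooding — viscosity out of range yes; yield down yes; level alarm yes; particulate in product NO; outlet temperature high yes; flow instability yes; off-color product yes; conversion down yes
(E) agitator failure — does not account for viscosity out of range, level alarm, flow instability, conversion down
None of the listed candidates fits everything.

none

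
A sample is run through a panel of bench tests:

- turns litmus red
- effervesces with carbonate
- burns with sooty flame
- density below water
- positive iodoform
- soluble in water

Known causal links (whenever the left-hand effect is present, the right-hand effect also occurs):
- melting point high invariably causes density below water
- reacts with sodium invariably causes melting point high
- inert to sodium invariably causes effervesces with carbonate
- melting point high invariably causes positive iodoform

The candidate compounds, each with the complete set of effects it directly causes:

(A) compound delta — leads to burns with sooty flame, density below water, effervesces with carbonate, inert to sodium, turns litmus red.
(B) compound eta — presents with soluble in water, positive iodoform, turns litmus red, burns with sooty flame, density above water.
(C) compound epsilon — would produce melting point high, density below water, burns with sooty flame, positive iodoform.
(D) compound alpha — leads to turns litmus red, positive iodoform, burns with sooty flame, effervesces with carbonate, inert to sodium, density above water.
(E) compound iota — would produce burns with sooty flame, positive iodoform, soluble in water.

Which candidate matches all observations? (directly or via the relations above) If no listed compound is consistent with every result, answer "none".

Testing each hypothesis:
(A) compound delta — turns litmus red match; effervesces with carbonate match; burns with sooty flame match; density below water match; positive iodoform miss; soluble in water miss
(B) compound eta — fails on effervesces with carbonate, density below water (predicts density above water, not density below water)
(C) compound epsilon — turns litmus red miss; effervesces with carbonate miss; burns with sooty flame match; density below water match; positive iodoform match; soluble in water miss
(D) compound alpha — turns litmus red match; effervesces with carbonate match; burns with sooty flame match; density below water miss; positive iodoform match; soluble in water miss
(E) compound iota — turns litmus red miss; effervesces with carbonate miss; burns with sooty flame match; density below water miss; positive iodoform match; soluble in water match
None of the listed candidates fits everything.

none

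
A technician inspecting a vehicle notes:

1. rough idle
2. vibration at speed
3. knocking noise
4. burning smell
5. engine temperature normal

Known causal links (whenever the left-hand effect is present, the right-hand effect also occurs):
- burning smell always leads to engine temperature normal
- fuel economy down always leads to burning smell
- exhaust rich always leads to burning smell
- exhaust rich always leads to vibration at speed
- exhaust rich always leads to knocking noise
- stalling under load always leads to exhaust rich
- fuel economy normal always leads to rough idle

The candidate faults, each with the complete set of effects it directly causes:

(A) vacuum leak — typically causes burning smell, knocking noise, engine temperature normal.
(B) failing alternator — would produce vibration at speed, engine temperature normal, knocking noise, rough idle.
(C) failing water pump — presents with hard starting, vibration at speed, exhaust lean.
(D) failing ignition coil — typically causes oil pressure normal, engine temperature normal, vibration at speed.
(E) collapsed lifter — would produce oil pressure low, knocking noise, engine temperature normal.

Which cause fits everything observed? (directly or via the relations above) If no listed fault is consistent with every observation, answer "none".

none

Checking each candidate against the observations:
(A) vacuum leak — rough idle -; vibration at speed -; knocking noise +; burning smell +; engine temperature normal +
(B) failing alternator — does not account for burning smell
(C) failing water pump — rough idle -; vibration at speed +; knocking noise -; burning smell -; engine temperature normal -
(D) failing ignition coil — rough idle -; vibration at speed +; knocking noise -; burning smell -; engine temperature normal +
(E) collapsed lifter — rough idle -; vibration at speed -; knocking noise +; burning smell -; engine temperature normal +
None of the listed candidates fits everything.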